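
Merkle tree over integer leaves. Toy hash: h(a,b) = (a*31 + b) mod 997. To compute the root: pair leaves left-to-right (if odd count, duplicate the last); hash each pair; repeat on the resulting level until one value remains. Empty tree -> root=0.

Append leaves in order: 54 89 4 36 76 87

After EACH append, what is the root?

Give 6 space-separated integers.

After append 54 (leaves=[54]):
  L0: [54]
  root=54
After append 89 (leaves=[54, 89]):
  L0: [54, 89]
  L1: h(54,89)=(54*31+89)%997=766 -> [766]
  root=766
After append 4 (leaves=[54, 89, 4]):
  L0: [54, 89, 4]
  L1: h(54,89)=(54*31+89)%997=766 h(4,4)=(4*31+4)%997=128 -> [766, 128]
  L2: h(766,128)=(766*31+128)%997=943 -> [943]
  root=943
After append 36 (leaves=[54, 89, 4, 36]):
  L0: [54, 89, 4, 36]
  L1: h(54,89)=(54*31+89)%997=766 h(4,36)=(4*31+36)%997=160 -> [766, 160]
  L2: h(766,160)=(766*31+160)%997=975 -> [975]
  root=975
After append 76 (leaves=[54, 89, 4, 36, 76]):
  L0: [54, 89, 4, 36, 76]
  L1: h(54,89)=(54*31+89)%997=766 h(4,36)=(4*31+36)%997=160 h(76,76)=(76*31+76)%997=438 -> [766, 160, 438]
  L2: h(766,160)=(766*31+160)%997=975 h(438,438)=(438*31+438)%997=58 -> [975, 58]
  L3: h(975,58)=(975*31+58)%997=373 -> [373]
  root=373
After append 87 (leaves=[54, 89, 4, 36, 76, 87]):
  L0: [54, 89, 4, 36, 76, 87]
  L1: h(54,89)=(54*31+89)%997=766 h(4,36)=(4*31+36)%997=160 h(76,87)=(76*31+87)%997=449 -> [766, 160, 449]
  L2: h(766,160)=(766*31+160)%997=975 h(449,449)=(449*31+449)%997=410 -> [975, 410]
  L3: h(975,410)=(975*31+410)%997=725 -> [725]
  root=725

Answer: 54 766 943 975 373 725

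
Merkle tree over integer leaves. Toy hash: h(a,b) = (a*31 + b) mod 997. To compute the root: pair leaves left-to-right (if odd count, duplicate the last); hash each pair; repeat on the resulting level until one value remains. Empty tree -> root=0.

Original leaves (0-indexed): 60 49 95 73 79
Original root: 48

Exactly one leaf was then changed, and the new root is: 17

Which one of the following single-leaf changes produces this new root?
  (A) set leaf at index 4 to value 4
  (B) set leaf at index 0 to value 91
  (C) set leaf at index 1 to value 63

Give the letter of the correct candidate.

Original leaves: [60, 49, 95, 73, 79]
Target new root: 17
Try each candidate change and compute the resulting root:
Candidate A: set leaf[4] = 4 -> leaves = [60, 49, 95, 73, 4]
  L0: [60, 49, 95, 73, 4]
  L1: h(60,49)=(60*31+49)%997=912 h(95,73)=(95*31+73)%997=27 h(4,4)=(4*31+4)%997=128 -> [912, 27, 128]
  L2: h(912,27)=(912*31+27)%997=383 h(128,128)=(128*31+128)%997=108 -> [383, 108]
  L3: h(383,108)=(383*31+108)%997=17 -> [17]
  root = 17 == target 17  ** MATCH **
Candidate B: set leaf[0] = 91 -> leaves = [91, 49, 95, 73, 79]
  L0: [91, 49, 95, 73, 79]
  L1: h(91,49)=(91*31+49)%997=876 h(95,73)=(95*31+73)%997=27 h(79,79)=(79*31+79)%997=534 -> [876, 27, 534]
  L2: h(876,27)=(876*31+27)%997=264 h(534,534)=(534*31+534)%997=139 -> [264, 139]
  L3: h(264,139)=(264*31+139)%997=347 -> [347]
  root = 347 != target 17
Candidate C: set leaf[1] = 63 -> leaves = [60, 63, 95, 73, 79]
  L0: [60, 63, 95, 73, 79]
  L1: h(60,63)=(60*31+63)%997=926 h(95,73)=(95*31+73)%997=27 h(79,79)=(79*31+79)%997=534 -> [926, 27, 534]
  L2: h(926,27)=(926*31+27)%997=817 h(534,534)=(534*31+534)%997=139 -> [817, 139]
  L3: h(817,139)=(817*31+139)%997=541 -> [541]
  root = 541 != target 17
Candidate A produces the target root.

Answer: A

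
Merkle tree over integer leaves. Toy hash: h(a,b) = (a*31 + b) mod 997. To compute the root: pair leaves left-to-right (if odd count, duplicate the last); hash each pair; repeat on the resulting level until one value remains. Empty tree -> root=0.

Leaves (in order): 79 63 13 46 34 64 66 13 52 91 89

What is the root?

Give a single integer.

Answer: 480

Derivation:
L0: [79, 63, 13, 46, 34, 64, 66, 13, 52, 91, 89]
L1: h(79,63)=(79*31+63)%997=518 h(13,46)=(13*31+46)%997=449 h(34,64)=(34*31+64)%997=121 h(66,13)=(66*31+13)%997=65 h(52,91)=(52*31+91)%997=706 h(89,89)=(89*31+89)%997=854 -> [518, 449, 121, 65, 706, 854]
L2: h(518,449)=(518*31+449)%997=555 h(121,65)=(121*31+65)%997=825 h(706,854)=(706*31+854)%997=806 -> [555, 825, 806]
L3: h(555,825)=(555*31+825)%997=84 h(806,806)=(806*31+806)%997=867 -> [84, 867]
L4: h(84,867)=(84*31+867)%997=480 -> [480]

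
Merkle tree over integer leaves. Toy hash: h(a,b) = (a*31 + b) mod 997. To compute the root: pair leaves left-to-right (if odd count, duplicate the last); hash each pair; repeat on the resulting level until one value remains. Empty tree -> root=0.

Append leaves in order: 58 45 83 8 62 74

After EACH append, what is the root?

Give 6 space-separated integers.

Answer: 58 846 966 891 382 766

Derivation:
After append 58 (leaves=[58]):
  L0: [58]
  root=58
After append 45 (leaves=[58, 45]):
  L0: [58, 45]
  L1: h(58,45)=(58*31+45)%997=846 -> [846]
  root=846
After append 83 (leaves=[58, 45, 83]):
  L0: [58, 45, 83]
  L1: h(58,45)=(58*31+45)%997=846 h(83,83)=(83*31+83)%997=662 -> [846, 662]
  L2: h(846,662)=(846*31+662)%997=966 -> [966]
  root=966
After append 8 (leaves=[58, 45, 83, 8]):
  L0: [58, 45, 83, 8]
  L1: h(58,45)=(58*31+45)%997=846 h(83,8)=(83*31+8)%997=587 -> [846, 587]
  L2: h(846,587)=(846*31+587)%997=891 -> [891]
  root=891
After append 62 (leaves=[58, 45, 83, 8, 62]):
  L0: [58, 45, 83, 8, 62]
  L1: h(58,45)=(58*31+45)%997=846 h(83,8)=(83*31+8)%997=587 h(62,62)=(62*31+62)%997=987 -> [846, 587, 987]
  L2: h(846,587)=(846*31+587)%997=891 h(987,987)=(987*31+987)%997=677 -> [891, 677]
  L3: h(891,677)=(891*31+677)%997=382 -> [382]
  root=382
After append 74 (leaves=[58, 45, 83, 8, 62, 74]):
  L0: [58, 45, 83, 8, 62, 74]
  L1: h(58,45)=(58*31+45)%997=846 h(83,8)=(83*31+8)%997=587 h(62,74)=(62*31+74)%997=2 -> [846, 587, 2]
  L2: h(846,587)=(846*31+587)%997=891 h(2,2)=(2*31+2)%997=64 -> [891, 64]
  L3: h(891,64)=(891*31+64)%997=766 -> [766]
  root=766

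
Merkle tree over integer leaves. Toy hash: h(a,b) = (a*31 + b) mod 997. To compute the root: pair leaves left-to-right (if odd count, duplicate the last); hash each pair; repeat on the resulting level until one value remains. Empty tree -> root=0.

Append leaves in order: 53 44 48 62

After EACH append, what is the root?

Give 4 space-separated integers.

Answer: 53 690 992 9

Derivation:
After append 53 (leaves=[53]):
  L0: [53]
  root=53
After append 44 (leaves=[53, 44]):
  L0: [53, 44]
  L1: h(53,44)=(53*31+44)%997=690 -> [690]
  root=690
After append 48 (leaves=[53, 44, 48]):
  L0: [53, 44, 48]
  L1: h(53,44)=(53*31+44)%997=690 h(48,48)=(48*31+48)%997=539 -> [690, 539]
  L2: h(690,539)=(690*31+539)%997=992 -> [992]
  root=992
After append 62 (leaves=[53, 44, 48, 62]):
  L0: [53, 44, 48, 62]
  L1: h(53,44)=(53*31+44)%997=690 h(48,62)=(48*31+62)%997=553 -> [690, 553]
  L2: h(690,553)=(690*31+553)%997=9 -> [9]
  root=9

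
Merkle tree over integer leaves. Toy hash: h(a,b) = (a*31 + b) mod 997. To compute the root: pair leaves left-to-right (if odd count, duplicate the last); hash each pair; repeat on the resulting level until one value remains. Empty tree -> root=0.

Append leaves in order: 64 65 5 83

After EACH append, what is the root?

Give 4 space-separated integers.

After append 64 (leaves=[64]):
  L0: [64]
  root=64
After append 65 (leaves=[64, 65]):
  L0: [64, 65]
  L1: h(64,65)=(64*31+65)%997=55 -> [55]
  root=55
After append 5 (leaves=[64, 65, 5]):
  L0: [64, 65, 5]
  L1: h(64,65)=(64*31+65)%997=55 h(5,5)=(5*31+5)%997=160 -> [55, 160]
  L2: h(55,160)=(55*31+160)%997=868 -> [868]
  root=868
After append 83 (leaves=[64, 65, 5, 83]):
  L0: [64, 65, 5, 83]
  L1: h(64,65)=(64*31+65)%997=55 h(5,83)=(5*31+83)%997=238 -> [55, 238]
  L2: h(55,238)=(55*31+238)%997=946 -> [946]
  root=946

Answer: 64 55 868 946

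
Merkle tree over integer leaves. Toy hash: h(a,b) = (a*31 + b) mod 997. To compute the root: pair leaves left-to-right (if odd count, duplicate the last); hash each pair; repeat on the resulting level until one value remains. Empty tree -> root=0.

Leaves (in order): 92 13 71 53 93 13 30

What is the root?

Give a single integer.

L0: [92, 13, 71, 53, 93, 13, 30]
L1: h(92,13)=(92*31+13)%997=871 h(71,53)=(71*31+53)%997=260 h(93,13)=(93*31+13)%997=902 h(30,30)=(30*31+30)%997=960 -> [871, 260, 902, 960]
L2: h(871,260)=(871*31+260)%997=342 h(902,960)=(902*31+960)%997=9 -> [342, 9]
L3: h(342,9)=(342*31+9)%997=641 -> [641]

Answer: 641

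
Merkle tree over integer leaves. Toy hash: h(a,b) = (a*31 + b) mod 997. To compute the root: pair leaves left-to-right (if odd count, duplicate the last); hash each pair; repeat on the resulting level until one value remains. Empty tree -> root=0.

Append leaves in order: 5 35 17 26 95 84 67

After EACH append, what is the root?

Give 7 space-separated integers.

After append 5 (leaves=[5]):
  L0: [5]
  root=5
After append 35 (leaves=[5, 35]):
  L0: [5, 35]
  L1: h(5,35)=(5*31+35)%997=190 -> [190]
  root=190
After append 17 (leaves=[5, 35, 17]):
  L0: [5, 35, 17]
  L1: h(5,35)=(5*31+35)%997=190 h(17,17)=(17*31+17)%997=544 -> [190, 544]
  L2: h(190,544)=(190*31+544)%997=452 -> [452]
  root=452
After append 26 (leaves=[5, 35, 17, 26]):
  L0: [5, 35, 17, 26]
  L1: h(5,35)=(5*31+35)%997=190 h(17,26)=(17*31+26)%997=553 -> [190, 553]
  L2: h(190,553)=(190*31+553)%997=461 -> [461]
  root=461
After append 95 (leaves=[5, 35, 17, 26, 95]):
  L0: [5, 35, 17, 26, 95]
  L1: h(5,35)=(5*31+35)%997=190 h(17,26)=(17*31+26)%997=553 h(95,95)=(95*31+95)%997=49 -> [190, 553, 49]
  L2: h(190,553)=(190*31+553)%997=461 h(49,49)=(49*31+49)%997=571 -> [461, 571]
  L3: h(461,571)=(461*31+571)%997=904 -> [904]
  root=904
After append 84 (leaves=[5, 35, 17, 26, 95, 84]):
  L0: [5, 35, 17, 26, 95, 84]
  L1: h(5,35)=(5*31+35)%997=190 h(17,26)=(17*31+26)%997=553 h(95,84)=(95*31+84)%997=38 -> [190, 553, 38]
  L2: h(190,553)=(190*31+553)%997=461 h(38,38)=(38*31+38)%997=219 -> [461, 219]
  L3: h(461,219)=(461*31+219)%997=552 -> [552]
  root=552
After append 67 (leaves=[5, 35, 17, 26, 95, 84, 67]):
  L0: [5, 35, 17, 26, 95, 84, 67]
  L1: h(5,35)=(5*31+35)%997=190 h(17,26)=(17*31+26)%997=553 h(95,84)=(95*31+84)%997=38 h(67,67)=(67*31+67)%997=150 -> [190, 553, 38, 150]
  L2: h(190,553)=(190*31+553)%997=461 h(38,150)=(38*31+150)%997=331 -> [461, 331]
  L3: h(461,331)=(461*31+331)%997=664 -> [664]
  root=664

Answer: 5 190 452 461 904 552 664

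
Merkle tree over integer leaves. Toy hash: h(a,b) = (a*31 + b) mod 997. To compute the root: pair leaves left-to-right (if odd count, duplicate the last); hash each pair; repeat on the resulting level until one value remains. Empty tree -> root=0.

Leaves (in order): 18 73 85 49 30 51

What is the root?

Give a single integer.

Answer: 156

Derivation:
L0: [18, 73, 85, 49, 30, 51]
L1: h(18,73)=(18*31+73)%997=631 h(85,49)=(85*31+49)%997=690 h(30,51)=(30*31+51)%997=981 -> [631, 690, 981]
L2: h(631,690)=(631*31+690)%997=311 h(981,981)=(981*31+981)%997=485 -> [311, 485]
L3: h(311,485)=(311*31+485)%997=156 -> [156]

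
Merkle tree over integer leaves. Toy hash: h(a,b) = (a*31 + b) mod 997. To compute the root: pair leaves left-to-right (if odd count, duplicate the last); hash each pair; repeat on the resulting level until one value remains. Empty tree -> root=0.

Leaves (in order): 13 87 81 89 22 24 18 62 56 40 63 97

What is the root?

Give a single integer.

Answer: 308

Derivation:
L0: [13, 87, 81, 89, 22, 24, 18, 62, 56, 40, 63, 97]
L1: h(13,87)=(13*31+87)%997=490 h(81,89)=(81*31+89)%997=606 h(22,24)=(22*31+24)%997=706 h(18,62)=(18*31+62)%997=620 h(56,40)=(56*31+40)%997=779 h(63,97)=(63*31+97)%997=56 -> [490, 606, 706, 620, 779, 56]
L2: h(490,606)=(490*31+606)%997=841 h(706,620)=(706*31+620)%997=572 h(779,56)=(779*31+56)%997=277 -> [841, 572, 277]
L3: h(841,572)=(841*31+572)%997=721 h(277,277)=(277*31+277)%997=888 -> [721, 888]
L4: h(721,888)=(721*31+888)%997=308 -> [308]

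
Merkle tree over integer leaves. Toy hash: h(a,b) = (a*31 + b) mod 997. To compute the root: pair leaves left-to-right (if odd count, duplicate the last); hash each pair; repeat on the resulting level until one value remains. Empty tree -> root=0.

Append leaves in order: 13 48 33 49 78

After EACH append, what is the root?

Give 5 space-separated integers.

After append 13 (leaves=[13]):
  L0: [13]
  root=13
After append 48 (leaves=[13, 48]):
  L0: [13, 48]
  L1: h(13,48)=(13*31+48)%997=451 -> [451]
  root=451
After append 33 (leaves=[13, 48, 33]):
  L0: [13, 48, 33]
  L1: h(13,48)=(13*31+48)%997=451 h(33,33)=(33*31+33)%997=59 -> [451, 59]
  L2: h(451,59)=(451*31+59)%997=82 -> [82]
  root=82
After append 49 (leaves=[13, 48, 33, 49]):
  L0: [13, 48, 33, 49]
  L1: h(13,48)=(13*31+48)%997=451 h(33,49)=(33*31+49)%997=75 -> [451, 75]
  L2: h(451,75)=(451*31+75)%997=98 -> [98]
  root=98
After append 78 (leaves=[13, 48, 33, 49, 78]):
  L0: [13, 48, 33, 49, 78]
  L1: h(13,48)=(13*31+48)%997=451 h(33,49)=(33*31+49)%997=75 h(78,78)=(78*31+78)%997=502 -> [451, 75, 502]
  L2: h(451,75)=(451*31+75)%997=98 h(502,502)=(502*31+502)%997=112 -> [98, 112]
  L3: h(98,112)=(98*31+112)%997=159 -> [159]
  root=159

Answer: 13 451 82 98 159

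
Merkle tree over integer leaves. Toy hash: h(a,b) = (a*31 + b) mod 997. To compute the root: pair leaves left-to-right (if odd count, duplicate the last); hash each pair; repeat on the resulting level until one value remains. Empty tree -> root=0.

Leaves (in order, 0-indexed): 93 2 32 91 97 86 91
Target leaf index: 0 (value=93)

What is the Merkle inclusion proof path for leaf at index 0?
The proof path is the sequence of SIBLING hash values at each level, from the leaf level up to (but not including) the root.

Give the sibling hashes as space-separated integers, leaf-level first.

Answer: 2 86 92

Derivation:
L0 (leaves): [93, 2, 32, 91, 97, 86, 91], target index=0
L1: h(93,2)=(93*31+2)%997=891 [pair 0] h(32,91)=(32*31+91)%997=86 [pair 1] h(97,86)=(97*31+86)%997=102 [pair 2] h(91,91)=(91*31+91)%997=918 [pair 3] -> [891, 86, 102, 918]
  Sibling for proof at L0: 2
L2: h(891,86)=(891*31+86)%997=788 [pair 0] h(102,918)=(102*31+918)%997=92 [pair 1] -> [788, 92]
  Sibling for proof at L1: 86
L3: h(788,92)=(788*31+92)%997=592 [pair 0] -> [592]
  Sibling for proof at L2: 92
Root: 592
Proof path (sibling hashes from leaf to root): [2, 86, 92]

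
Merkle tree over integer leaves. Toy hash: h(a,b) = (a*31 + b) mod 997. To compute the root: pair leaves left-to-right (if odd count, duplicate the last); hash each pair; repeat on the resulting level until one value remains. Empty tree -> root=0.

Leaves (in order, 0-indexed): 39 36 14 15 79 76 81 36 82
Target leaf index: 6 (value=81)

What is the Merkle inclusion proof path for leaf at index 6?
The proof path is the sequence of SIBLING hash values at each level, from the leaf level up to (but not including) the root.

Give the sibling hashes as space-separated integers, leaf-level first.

L0 (leaves): [39, 36, 14, 15, 79, 76, 81, 36, 82], target index=6
L1: h(39,36)=(39*31+36)%997=248 [pair 0] h(14,15)=(14*31+15)%997=449 [pair 1] h(79,76)=(79*31+76)%997=531 [pair 2] h(81,36)=(81*31+36)%997=553 [pair 3] h(82,82)=(82*31+82)%997=630 [pair 4] -> [248, 449, 531, 553, 630]
  Sibling for proof at L0: 36
L2: h(248,449)=(248*31+449)%997=161 [pair 0] h(531,553)=(531*31+553)%997=65 [pair 1] h(630,630)=(630*31+630)%997=220 [pair 2] -> [161, 65, 220]
  Sibling for proof at L1: 531
L3: h(161,65)=(161*31+65)%997=71 [pair 0] h(220,220)=(220*31+220)%997=61 [pair 1] -> [71, 61]
  Sibling for proof at L2: 161
L4: h(71,61)=(71*31+61)%997=268 [pair 0] -> [268]
  Sibling for proof at L3: 61
Root: 268
Proof path (sibling hashes from leaf to root): [36, 531, 161, 61]

Answer: 36 531 161 61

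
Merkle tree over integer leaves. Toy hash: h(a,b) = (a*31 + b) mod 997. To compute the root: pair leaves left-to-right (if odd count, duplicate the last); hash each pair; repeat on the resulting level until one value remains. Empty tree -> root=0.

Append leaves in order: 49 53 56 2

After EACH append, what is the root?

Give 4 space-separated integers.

After append 49 (leaves=[49]):
  L0: [49]
  root=49
After append 53 (leaves=[49, 53]):
  L0: [49, 53]
  L1: h(49,53)=(49*31+53)%997=575 -> [575]
  root=575
After append 56 (leaves=[49, 53, 56]):
  L0: [49, 53, 56]
  L1: h(49,53)=(49*31+53)%997=575 h(56,56)=(56*31+56)%997=795 -> [575, 795]
  L2: h(575,795)=(575*31+795)%997=674 -> [674]
  root=674
After append 2 (leaves=[49, 53, 56, 2]):
  L0: [49, 53, 56, 2]
  L1: h(49,53)=(49*31+53)%997=575 h(56,2)=(56*31+2)%997=741 -> [575, 741]
  L2: h(575,741)=(575*31+741)%997=620 -> [620]
  root=620

Answer: 49 575 674 620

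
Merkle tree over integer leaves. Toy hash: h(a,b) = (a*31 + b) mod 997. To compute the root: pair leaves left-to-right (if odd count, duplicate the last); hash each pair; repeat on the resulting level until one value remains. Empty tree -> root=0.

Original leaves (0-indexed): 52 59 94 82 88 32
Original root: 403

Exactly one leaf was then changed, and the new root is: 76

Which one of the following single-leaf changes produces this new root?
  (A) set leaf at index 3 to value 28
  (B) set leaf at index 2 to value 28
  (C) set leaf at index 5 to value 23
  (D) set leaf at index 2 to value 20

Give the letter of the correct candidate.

Original leaves: [52, 59, 94, 82, 88, 32]
Target new root: 76
Try each candidate change and compute the resulting root:
Candidate A: set leaf[3] = 28 -> leaves = [52, 59, 94, 28, 88, 32]
  L0: [52, 59, 94, 28, 88, 32]
  L1: h(52,59)=(52*31+59)%997=674 h(94,28)=(94*31+28)%997=948 h(88,32)=(88*31+32)%997=766 -> [674, 948, 766]
  L2: h(674,948)=(674*31+948)%997=905 h(766,766)=(766*31+766)%997=584 -> [905, 584]
  L3: h(905,584)=(905*31+584)%997=723 -> [723]
  root = 723 != target 76
Candidate B: set leaf[2] = 28 -> leaves = [52, 59, 28, 82, 88, 32]
  L0: [52, 59, 28, 82, 88, 32]
  L1: h(52,59)=(52*31+59)%997=674 h(28,82)=(28*31+82)%997=950 h(88,32)=(88*31+32)%997=766 -> [674, 950, 766]
  L2: h(674,950)=(674*31+950)%997=907 h(766,766)=(766*31+766)%997=584 -> [907, 584]
  L3: h(907,584)=(907*31+584)%997=785 -> [785]
  root = 785 != target 76
Candidate C: set leaf[5] = 23 -> leaves = [52, 59, 94, 82, 88, 23]
  L0: [52, 59, 94, 82, 88, 23]
  L1: h(52,59)=(52*31+59)%997=674 h(94,82)=(94*31+82)%997=5 h(88,23)=(88*31+23)%997=757 -> [674, 5, 757]
  L2: h(674,5)=(674*31+5)%997=959 h(757,757)=(757*31+757)%997=296 -> [959, 296]
  L3: h(959,296)=(959*31+296)%997=115 -> [115]
  root = 115 != target 76
Candidate D: set leaf[2] = 20 -> leaves = [52, 59, 20, 82, 88, 32]
  L0: [52, 59, 20, 82, 88, 32]
  L1: h(52,59)=(52*31+59)%997=674 h(20,82)=(20*31+82)%997=702 h(88,32)=(88*31+32)%997=766 -> [674, 702, 766]
  L2: h(674,702)=(674*31+702)%997=659 h(766,766)=(766*31+766)%997=584 -> [659, 584]
  L3: h(659,584)=(659*31+584)%997=76 -> [76]
  root = 76 == target 76  ** MATCH **
Candidate D produces the target root.

Answer: D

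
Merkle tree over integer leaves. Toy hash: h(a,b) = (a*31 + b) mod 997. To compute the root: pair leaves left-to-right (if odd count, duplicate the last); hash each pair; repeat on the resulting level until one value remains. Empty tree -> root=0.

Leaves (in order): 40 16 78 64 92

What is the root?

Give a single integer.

Answer: 312

Derivation:
L0: [40, 16, 78, 64, 92]
L1: h(40,16)=(40*31+16)%997=259 h(78,64)=(78*31+64)%997=488 h(92,92)=(92*31+92)%997=950 -> [259, 488, 950]
L2: h(259,488)=(259*31+488)%997=541 h(950,950)=(950*31+950)%997=490 -> [541, 490]
L3: h(541,490)=(541*31+490)%997=312 -> [312]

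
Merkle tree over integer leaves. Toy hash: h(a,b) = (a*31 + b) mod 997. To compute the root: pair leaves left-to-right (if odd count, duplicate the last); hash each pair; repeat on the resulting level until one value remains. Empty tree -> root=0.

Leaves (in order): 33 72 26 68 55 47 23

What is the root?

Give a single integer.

L0: [33, 72, 26, 68, 55, 47, 23]
L1: h(33,72)=(33*31+72)%997=98 h(26,68)=(26*31+68)%997=874 h(55,47)=(55*31+47)%997=755 h(23,23)=(23*31+23)%997=736 -> [98, 874, 755, 736]
L2: h(98,874)=(98*31+874)%997=921 h(755,736)=(755*31+736)%997=213 -> [921, 213]
L3: h(921,213)=(921*31+213)%997=848 -> [848]

Answer: 848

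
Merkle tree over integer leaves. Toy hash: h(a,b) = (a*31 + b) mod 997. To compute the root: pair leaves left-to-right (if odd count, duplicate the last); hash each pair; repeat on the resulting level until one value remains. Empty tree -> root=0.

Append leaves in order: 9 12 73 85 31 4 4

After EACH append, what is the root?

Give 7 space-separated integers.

After append 9 (leaves=[9]):
  L0: [9]
  root=9
After append 12 (leaves=[9, 12]):
  L0: [9, 12]
  L1: h(9,12)=(9*31+12)%997=291 -> [291]
  root=291
After append 73 (leaves=[9, 12, 73]):
  L0: [9, 12, 73]
  L1: h(9,12)=(9*31+12)%997=291 h(73,73)=(73*31+73)%997=342 -> [291, 342]
  L2: h(291,342)=(291*31+342)%997=390 -> [390]
  root=390
After append 85 (leaves=[9, 12, 73, 85]):
  L0: [9, 12, 73, 85]
  L1: h(9,12)=(9*31+12)%997=291 h(73,85)=(73*31+85)%997=354 -> [291, 354]
  L2: h(291,354)=(291*31+354)%997=402 -> [402]
  root=402
After append 31 (leaves=[9, 12, 73, 85, 31]):
  L0: [9, 12, 73, 85, 31]
  L1: h(9,12)=(9*31+12)%997=291 h(73,85)=(73*31+85)%997=354 h(31,31)=(31*31+31)%997=992 -> [291, 354, 992]
  L2: h(291,354)=(291*31+354)%997=402 h(992,992)=(992*31+992)%997=837 -> [402, 837]
  L3: h(402,837)=(402*31+837)%997=338 -> [338]
  root=338
After append 4 (leaves=[9, 12, 73, 85, 31, 4]):
  L0: [9, 12, 73, 85, 31, 4]
  L1: h(9,12)=(9*31+12)%997=291 h(73,85)=(73*31+85)%997=354 h(31,4)=(31*31+4)%997=965 -> [291, 354, 965]
  L2: h(291,354)=(291*31+354)%997=402 h(965,965)=(965*31+965)%997=970 -> [402, 970]
  L3: h(402,970)=(402*31+970)%997=471 -> [471]
  root=471
After append 4 (leaves=[9, 12, 73, 85, 31, 4, 4]):
  L0: [9, 12, 73, 85, 31, 4, 4]
  L1: h(9,12)=(9*31+12)%997=291 h(73,85)=(73*31+85)%997=354 h(31,4)=(31*31+4)%997=965 h(4,4)=(4*31+4)%997=128 -> [291, 354, 965, 128]
  L2: h(291,354)=(291*31+354)%997=402 h(965,128)=(965*31+128)%997=133 -> [402, 133]
  L3: h(402,133)=(402*31+133)%997=631 -> [631]
  root=631

Answer: 9 291 390 402 338 471 631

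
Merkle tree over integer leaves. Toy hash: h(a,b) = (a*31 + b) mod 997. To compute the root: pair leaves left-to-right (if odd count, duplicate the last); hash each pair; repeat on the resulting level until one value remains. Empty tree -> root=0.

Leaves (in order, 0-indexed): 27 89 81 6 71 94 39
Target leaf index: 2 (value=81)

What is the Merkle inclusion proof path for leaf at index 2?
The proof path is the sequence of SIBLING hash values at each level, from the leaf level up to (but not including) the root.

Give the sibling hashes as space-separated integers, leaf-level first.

Answer: 6 926 609

Derivation:
L0 (leaves): [27, 89, 81, 6, 71, 94, 39], target index=2
L1: h(27,89)=(27*31+89)%997=926 [pair 0] h(81,6)=(81*31+6)%997=523 [pair 1] h(71,94)=(71*31+94)%997=301 [pair 2] h(39,39)=(39*31+39)%997=251 [pair 3] -> [926, 523, 301, 251]
  Sibling for proof at L0: 6
L2: h(926,523)=(926*31+523)%997=316 [pair 0] h(301,251)=(301*31+251)%997=609 [pair 1] -> [316, 609]
  Sibling for proof at L1: 926
L3: h(316,609)=(316*31+609)%997=435 [pair 0] -> [435]
  Sibling for proof at L2: 609
Root: 435
Proof path (sibling hashes from leaf to root): [6, 926, 609]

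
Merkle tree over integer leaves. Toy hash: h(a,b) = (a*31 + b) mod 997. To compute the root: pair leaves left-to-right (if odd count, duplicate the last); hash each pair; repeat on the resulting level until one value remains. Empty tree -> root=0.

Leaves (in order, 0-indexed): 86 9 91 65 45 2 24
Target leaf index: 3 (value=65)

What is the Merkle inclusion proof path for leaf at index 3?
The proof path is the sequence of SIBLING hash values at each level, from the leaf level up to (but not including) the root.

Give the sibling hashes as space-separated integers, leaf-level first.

Answer: 91 681 207

Derivation:
L0 (leaves): [86, 9, 91, 65, 45, 2, 24], target index=3
L1: h(86,9)=(86*31+9)%997=681 [pair 0] h(91,65)=(91*31+65)%997=892 [pair 1] h(45,2)=(45*31+2)%997=400 [pair 2] h(24,24)=(24*31+24)%997=768 [pair 3] -> [681, 892, 400, 768]
  Sibling for proof at L0: 91
L2: h(681,892)=(681*31+892)%997=69 [pair 0] h(400,768)=(400*31+768)%997=207 [pair 1] -> [69, 207]
  Sibling for proof at L1: 681
L3: h(69,207)=(69*31+207)%997=352 [pair 0] -> [352]
  Sibling for proof at L2: 207
Root: 352
Proof path (sibling hashes from leaf to root): [91, 681, 207]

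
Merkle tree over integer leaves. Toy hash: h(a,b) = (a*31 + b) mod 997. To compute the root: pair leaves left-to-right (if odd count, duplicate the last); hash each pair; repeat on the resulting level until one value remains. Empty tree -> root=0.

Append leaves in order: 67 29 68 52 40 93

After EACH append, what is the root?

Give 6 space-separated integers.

Answer: 67 112 663 647 200 899

Derivation:
After append 67 (leaves=[67]):
  L0: [67]
  root=67
After append 29 (leaves=[67, 29]):
  L0: [67, 29]
  L1: h(67,29)=(67*31+29)%997=112 -> [112]
  root=112
After append 68 (leaves=[67, 29, 68]):
  L0: [67, 29, 68]
  L1: h(67,29)=(67*31+29)%997=112 h(68,68)=(68*31+68)%997=182 -> [112, 182]
  L2: h(112,182)=(112*31+182)%997=663 -> [663]
  root=663
After append 52 (leaves=[67, 29, 68, 52]):
  L0: [67, 29, 68, 52]
  L1: h(67,29)=(67*31+29)%997=112 h(68,52)=(68*31+52)%997=166 -> [112, 166]
  L2: h(112,166)=(112*31+166)%997=647 -> [647]
  root=647
After append 40 (leaves=[67, 29, 68, 52, 40]):
  L0: [67, 29, 68, 52, 40]
  L1: h(67,29)=(67*31+29)%997=112 h(68,52)=(68*31+52)%997=166 h(40,40)=(40*31+40)%997=283 -> [112, 166, 283]
  L2: h(112,166)=(112*31+166)%997=647 h(283,283)=(283*31+283)%997=83 -> [647, 83]
  L3: h(647,83)=(647*31+83)%997=200 -> [200]
  root=200
After append 93 (leaves=[67, 29, 68, 52, 40, 93]):
  L0: [67, 29, 68, 52, 40, 93]
  L1: h(67,29)=(67*31+29)%997=112 h(68,52)=(68*31+52)%997=166 h(40,93)=(40*31+93)%997=336 -> [112, 166, 336]
  L2: h(112,166)=(112*31+166)%997=647 h(336,336)=(336*31+336)%997=782 -> [647, 782]
  L3: h(647,782)=(647*31+782)%997=899 -> [899]
  root=899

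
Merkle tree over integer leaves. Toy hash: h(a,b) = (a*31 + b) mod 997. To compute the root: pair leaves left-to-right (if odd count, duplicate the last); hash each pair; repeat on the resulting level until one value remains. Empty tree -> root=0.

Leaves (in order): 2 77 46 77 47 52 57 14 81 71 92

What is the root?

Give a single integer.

Answer: 569

Derivation:
L0: [2, 77, 46, 77, 47, 52, 57, 14, 81, 71, 92]
L1: h(2,77)=(2*31+77)%997=139 h(46,77)=(46*31+77)%997=506 h(47,52)=(47*31+52)%997=512 h(57,14)=(57*31+14)%997=784 h(81,71)=(81*31+71)%997=588 h(92,92)=(92*31+92)%997=950 -> [139, 506, 512, 784, 588, 950]
L2: h(139,506)=(139*31+506)%997=827 h(512,784)=(512*31+784)%997=704 h(588,950)=(588*31+950)%997=235 -> [827, 704, 235]
L3: h(827,704)=(827*31+704)%997=419 h(235,235)=(235*31+235)%997=541 -> [419, 541]
L4: h(419,541)=(419*31+541)%997=569 -> [569]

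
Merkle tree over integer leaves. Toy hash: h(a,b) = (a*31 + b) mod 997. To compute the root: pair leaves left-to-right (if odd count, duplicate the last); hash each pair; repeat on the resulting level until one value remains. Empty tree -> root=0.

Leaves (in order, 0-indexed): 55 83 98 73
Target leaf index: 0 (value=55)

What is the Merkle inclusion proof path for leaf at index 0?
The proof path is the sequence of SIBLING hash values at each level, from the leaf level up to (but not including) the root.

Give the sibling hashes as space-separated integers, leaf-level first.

Answer: 83 120

Derivation:
L0 (leaves): [55, 83, 98, 73], target index=0
L1: h(55,83)=(55*31+83)%997=791 [pair 0] h(98,73)=(98*31+73)%997=120 [pair 1] -> [791, 120]
  Sibling for proof at L0: 83
L2: h(791,120)=(791*31+120)%997=713 [pair 0] -> [713]
  Sibling for proof at L1: 120
Root: 713
Proof path (sibling hashes from leaf to root): [83, 120]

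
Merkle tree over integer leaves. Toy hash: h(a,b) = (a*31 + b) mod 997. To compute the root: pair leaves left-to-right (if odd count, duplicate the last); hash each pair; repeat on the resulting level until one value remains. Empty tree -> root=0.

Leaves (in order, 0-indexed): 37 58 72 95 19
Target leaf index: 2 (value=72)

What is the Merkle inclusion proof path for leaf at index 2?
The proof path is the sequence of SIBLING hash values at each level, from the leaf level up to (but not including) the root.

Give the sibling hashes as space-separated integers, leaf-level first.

L0 (leaves): [37, 58, 72, 95, 19], target index=2
L1: h(37,58)=(37*31+58)%997=208 [pair 0] h(72,95)=(72*31+95)%997=333 [pair 1] h(19,19)=(19*31+19)%997=608 [pair 2] -> [208, 333, 608]
  Sibling for proof at L0: 95
L2: h(208,333)=(208*31+333)%997=799 [pair 0] h(608,608)=(608*31+608)%997=513 [pair 1] -> [799, 513]
  Sibling for proof at L1: 208
L3: h(799,513)=(799*31+513)%997=357 [pair 0] -> [357]
  Sibling for proof at L2: 513
Root: 357
Proof path (sibling hashes from leaf to root): [95, 208, 513]

Answer: 95 208 513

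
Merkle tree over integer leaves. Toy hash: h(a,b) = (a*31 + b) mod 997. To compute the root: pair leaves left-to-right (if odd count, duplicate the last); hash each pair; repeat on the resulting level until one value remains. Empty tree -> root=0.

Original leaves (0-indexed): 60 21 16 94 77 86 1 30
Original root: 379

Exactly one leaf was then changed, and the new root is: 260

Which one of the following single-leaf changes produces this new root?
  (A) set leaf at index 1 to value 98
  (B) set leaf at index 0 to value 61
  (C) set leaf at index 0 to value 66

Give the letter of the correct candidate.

Answer: B

Derivation:
Original leaves: [60, 21, 16, 94, 77, 86, 1, 30]
Target new root: 260
Try each candidate change and compute the resulting root:
Candidate A: set leaf[1] = 98 -> leaves = [60, 98, 16, 94, 77, 86, 1, 30]
  L0: [60, 98, 16, 94, 77, 86, 1, 30]
  L1: h(60,98)=(60*31+98)%997=961 h(16,94)=(16*31+94)%997=590 h(77,86)=(77*31+86)%997=479 h(1,30)=(1*31+30)%997=61 -> [961, 590, 479, 61]
  L2: h(961,590)=(961*31+590)%997=471 h(479,61)=(479*31+61)%997=952 -> [471, 952]
  L3: h(471,952)=(471*31+952)%997=598 -> [598]
  root = 598 != target 260
Candidate B: set leaf[0] = 61 -> leaves = [61, 21, 16, 94, 77, 86, 1, 30]
  L0: [61, 21, 16, 94, 77, 86, 1, 30]
  L1: h(61,21)=(61*31+21)%997=915 h(16,94)=(16*31+94)%997=590 h(77,86)=(77*31+86)%997=479 h(1,30)=(1*31+30)%997=61 -> [915, 590, 479, 61]
  L2: h(915,590)=(915*31+590)%997=42 h(479,61)=(479*31+61)%997=952 -> [42, 952]
  L3: h(42,952)=(42*31+952)%997=260 -> [260]
  root = 260 == target 260  ** MATCH **
Candidate C: set leaf[0] = 66 -> leaves = [66, 21, 16, 94, 77, 86, 1, 30]
  L0: [66, 21, 16, 94, 77, 86, 1, 30]
  L1: h(66,21)=(66*31+21)%997=73 h(16,94)=(16*31+94)%997=590 h(77,86)=(77*31+86)%997=479 h(1,30)=(1*31+30)%997=61 -> [73, 590, 479, 61]
  L2: h(73,590)=(73*31+590)%997=859 h(479,61)=(479*31+61)%997=952 -> [859, 952]
  L3: h(859,952)=(859*31+952)%997=662 -> [662]
  root = 662 != target 260
Candidate B produces the target root.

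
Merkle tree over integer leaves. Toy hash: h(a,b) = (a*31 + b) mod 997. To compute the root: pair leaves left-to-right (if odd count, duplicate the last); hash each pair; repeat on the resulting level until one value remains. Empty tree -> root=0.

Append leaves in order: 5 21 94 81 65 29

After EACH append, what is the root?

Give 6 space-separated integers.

Answer: 5 176 488 475 528 373

Derivation:
After append 5 (leaves=[5]):
  L0: [5]
  root=5
After append 21 (leaves=[5, 21]):
  L0: [5, 21]
  L1: h(5,21)=(5*31+21)%997=176 -> [176]
  root=176
After append 94 (leaves=[5, 21, 94]):
  L0: [5, 21, 94]
  L1: h(5,21)=(5*31+21)%997=176 h(94,94)=(94*31+94)%997=17 -> [176, 17]
  L2: h(176,17)=(176*31+17)%997=488 -> [488]
  root=488
After append 81 (leaves=[5, 21, 94, 81]):
  L0: [5, 21, 94, 81]
  L1: h(5,21)=(5*31+21)%997=176 h(94,81)=(94*31+81)%997=4 -> [176, 4]
  L2: h(176,4)=(176*31+4)%997=475 -> [475]
  root=475
After append 65 (leaves=[5, 21, 94, 81, 65]):
  L0: [5, 21, 94, 81, 65]
  L1: h(5,21)=(5*31+21)%997=176 h(94,81)=(94*31+81)%997=4 h(65,65)=(65*31+65)%997=86 -> [176, 4, 86]
  L2: h(176,4)=(176*31+4)%997=475 h(86,86)=(86*31+86)%997=758 -> [475, 758]
  L3: h(475,758)=(475*31+758)%997=528 -> [528]
  root=528
After append 29 (leaves=[5, 21, 94, 81, 65, 29]):
  L0: [5, 21, 94, 81, 65, 29]
  L1: h(5,21)=(5*31+21)%997=176 h(94,81)=(94*31+81)%997=4 h(65,29)=(65*31+29)%997=50 -> [176, 4, 50]
  L2: h(176,4)=(176*31+4)%997=475 h(50,50)=(50*31+50)%997=603 -> [475, 603]
  L3: h(475,603)=(475*31+603)%997=373 -> [373]
  root=373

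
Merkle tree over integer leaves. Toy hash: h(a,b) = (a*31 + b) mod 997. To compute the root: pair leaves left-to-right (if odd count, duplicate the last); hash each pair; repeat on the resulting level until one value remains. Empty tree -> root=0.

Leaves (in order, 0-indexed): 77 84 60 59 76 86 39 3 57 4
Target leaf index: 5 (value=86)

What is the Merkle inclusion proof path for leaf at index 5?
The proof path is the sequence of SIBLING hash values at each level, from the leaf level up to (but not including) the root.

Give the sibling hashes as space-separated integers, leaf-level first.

L0 (leaves): [77, 84, 60, 59, 76, 86, 39, 3, 57, 4], target index=5
L1: h(77,84)=(77*31+84)%997=477 [pair 0] h(60,59)=(60*31+59)%997=922 [pair 1] h(76,86)=(76*31+86)%997=448 [pair 2] h(39,3)=(39*31+3)%997=215 [pair 3] h(57,4)=(57*31+4)%997=774 [pair 4] -> [477, 922, 448, 215, 774]
  Sibling for proof at L0: 76
L2: h(477,922)=(477*31+922)%997=754 [pair 0] h(448,215)=(448*31+215)%997=145 [pair 1] h(774,774)=(774*31+774)%997=840 [pair 2] -> [754, 145, 840]
  Sibling for proof at L1: 215
L3: h(754,145)=(754*31+145)%997=588 [pair 0] h(840,840)=(840*31+840)%997=958 [pair 1] -> [588, 958]
  Sibling for proof at L2: 754
L4: h(588,958)=(588*31+958)%997=243 [pair 0] -> [243]
  Sibling for proof at L3: 958
Root: 243
Proof path (sibling hashes from leaf to root): [76, 215, 754, 958]

Answer: 76 215 754 958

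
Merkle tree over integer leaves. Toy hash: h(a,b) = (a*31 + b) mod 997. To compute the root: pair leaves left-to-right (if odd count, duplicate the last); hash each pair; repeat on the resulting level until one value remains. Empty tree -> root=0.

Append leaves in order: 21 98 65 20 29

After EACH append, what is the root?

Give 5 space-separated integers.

After append 21 (leaves=[21]):
  L0: [21]
  root=21
After append 98 (leaves=[21, 98]):
  L0: [21, 98]
  L1: h(21,98)=(21*31+98)%997=749 -> [749]
  root=749
After append 65 (leaves=[21, 98, 65]):
  L0: [21, 98, 65]
  L1: h(21,98)=(21*31+98)%997=749 h(65,65)=(65*31+65)%997=86 -> [749, 86]
  L2: h(749,86)=(749*31+86)%997=374 -> [374]
  root=374
After append 20 (leaves=[21, 98, 65, 20]):
  L0: [21, 98, 65, 20]
  L1: h(21,98)=(21*31+98)%997=749 h(65,20)=(65*31+20)%997=41 -> [749, 41]
  L2: h(749,41)=(749*31+41)%997=329 -> [329]
  root=329
After append 29 (leaves=[21, 98, 65, 20, 29]):
  L0: [21, 98, 65, 20, 29]
  L1: h(21,98)=(21*31+98)%997=749 h(65,20)=(65*31+20)%997=41 h(29,29)=(29*31+29)%997=928 -> [749, 41, 928]
  L2: h(749,41)=(749*31+41)%997=329 h(928,928)=(928*31+928)%997=783 -> [329, 783]
  L3: h(329,783)=(329*31+783)%997=15 -> [15]
  root=15

Answer: 21 749 374 329 15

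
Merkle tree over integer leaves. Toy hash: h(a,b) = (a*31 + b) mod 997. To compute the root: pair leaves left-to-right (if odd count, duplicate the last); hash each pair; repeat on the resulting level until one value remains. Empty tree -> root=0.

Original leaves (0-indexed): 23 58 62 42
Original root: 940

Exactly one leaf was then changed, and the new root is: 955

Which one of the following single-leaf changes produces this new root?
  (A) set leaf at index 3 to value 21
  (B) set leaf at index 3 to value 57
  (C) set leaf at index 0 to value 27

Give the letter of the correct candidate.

Answer: B

Derivation:
Original leaves: [23, 58, 62, 42]
Target new root: 955
Try each candidate change and compute the resulting root:
Candidate A: set leaf[3] = 21 -> leaves = [23, 58, 62, 21]
  L0: [23, 58, 62, 21]
  L1: h(23,58)=(23*31+58)%997=771 h(62,21)=(62*31+21)%997=946 -> [771, 946]
  L2: h(771,946)=(771*31+946)%997=919 -> [919]
  root = 919 != target 955
Candidate B: set leaf[3] = 57 -> leaves = [23, 58, 62, 57]
  L0: [23, 58, 62, 57]
  L1: h(23,58)=(23*31+58)%997=771 h(62,57)=(62*31+57)%997=982 -> [771, 982]
  L2: h(771,982)=(771*31+982)%997=955 -> [955]
  root = 955 == target 955  ** MATCH **
Candidate C: set leaf[0] = 27 -> leaves = [27, 58, 62, 42]
  L0: [27, 58, 62, 42]
  L1: h(27,58)=(27*31+58)%997=895 h(62,42)=(62*31+42)%997=967 -> [895, 967]
  L2: h(895,967)=(895*31+967)%997=796 -> [796]
  root = 796 != target 955
Candidate B produces the target root.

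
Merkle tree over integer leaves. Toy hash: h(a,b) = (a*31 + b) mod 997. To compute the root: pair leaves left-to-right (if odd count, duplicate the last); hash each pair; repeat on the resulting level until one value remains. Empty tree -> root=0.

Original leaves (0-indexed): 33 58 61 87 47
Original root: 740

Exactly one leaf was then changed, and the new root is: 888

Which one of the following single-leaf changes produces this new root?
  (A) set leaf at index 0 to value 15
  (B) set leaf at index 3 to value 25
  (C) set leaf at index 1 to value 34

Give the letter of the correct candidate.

Original leaves: [33, 58, 61, 87, 47]
Target new root: 888
Try each candidate change and compute the resulting root:
Candidate A: set leaf[0] = 15 -> leaves = [15, 58, 61, 87, 47]
  L0: [15, 58, 61, 87, 47]
  L1: h(15,58)=(15*31+58)%997=523 h(61,87)=(61*31+87)%997=981 h(47,47)=(47*31+47)%997=507 -> [523, 981, 507]
  L2: h(523,981)=(523*31+981)%997=245 h(507,507)=(507*31+507)%997=272 -> [245, 272]
  L3: h(245,272)=(245*31+272)%997=888 -> [888]
  root = 888 == target 888  ** MATCH **
Candidate B: set leaf[3] = 25 -> leaves = [33, 58, 61, 25, 47]
  L0: [33, 58, 61, 25, 47]
  L1: h(33,58)=(33*31+58)%997=84 h(61,25)=(61*31+25)%997=919 h(47,47)=(47*31+47)%997=507 -> [84, 919, 507]
  L2: h(84,919)=(84*31+919)%997=532 h(507,507)=(507*31+507)%997=272 -> [532, 272]
  L3: h(532,272)=(532*31+272)%997=812 -> [812]
  root = 812 != target 888
Candidate C: set leaf[1] = 34 -> leaves = [33, 34, 61, 87, 47]
  L0: [33, 34, 61, 87, 47]
  L1: h(33,34)=(33*31+34)%997=60 h(61,87)=(61*31+87)%997=981 h(47,47)=(47*31+47)%997=507 -> [60, 981, 507]
  L2: h(60,981)=(60*31+981)%997=847 h(507,507)=(507*31+507)%997=272 -> [847, 272]
  L3: h(847,272)=(847*31+272)%997=607 -> [607]
  root = 607 != target 888
Candidate A produces the target root.

Answer: A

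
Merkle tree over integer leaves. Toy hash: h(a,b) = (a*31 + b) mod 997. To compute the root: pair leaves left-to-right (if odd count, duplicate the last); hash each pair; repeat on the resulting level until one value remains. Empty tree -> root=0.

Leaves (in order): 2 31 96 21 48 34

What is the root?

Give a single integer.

L0: [2, 31, 96, 21, 48, 34]
L1: h(2,31)=(2*31+31)%997=93 h(96,21)=(96*31+21)%997=6 h(48,34)=(48*31+34)%997=525 -> [93, 6, 525]
L2: h(93,6)=(93*31+6)%997=895 h(525,525)=(525*31+525)%997=848 -> [895, 848]
L3: h(895,848)=(895*31+848)%997=677 -> [677]

Answer: 677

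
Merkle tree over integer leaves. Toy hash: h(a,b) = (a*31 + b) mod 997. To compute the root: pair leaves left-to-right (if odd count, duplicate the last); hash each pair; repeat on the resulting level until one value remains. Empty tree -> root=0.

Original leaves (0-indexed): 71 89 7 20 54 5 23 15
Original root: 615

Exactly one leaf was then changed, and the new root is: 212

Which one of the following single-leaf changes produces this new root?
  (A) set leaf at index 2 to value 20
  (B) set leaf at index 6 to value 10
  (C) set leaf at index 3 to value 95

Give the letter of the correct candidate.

Answer: B

Derivation:
Original leaves: [71, 89, 7, 20, 54, 5, 23, 15]
Target new root: 212
Try each candidate change and compute the resulting root:
Candidate A: set leaf[2] = 20 -> leaves = [71, 89, 20, 20, 54, 5, 23, 15]
  L0: [71, 89, 20, 20, 54, 5, 23, 15]
  L1: h(71,89)=(71*31+89)%997=296 h(20,20)=(20*31+20)%997=640 h(54,5)=(54*31+5)%997=682 h(23,15)=(23*31+15)%997=728 -> [296, 640, 682, 728]
  L2: h(296,640)=(296*31+640)%997=843 h(682,728)=(682*31+728)%997=933 -> [843, 933]
  L3: h(843,933)=(843*31+933)%997=147 -> [147]
  root = 147 != target 212
Candidate B: set leaf[6] = 10 -> leaves = [71, 89, 7, 20, 54, 5, 10, 15]
  L0: [71, 89, 7, 20, 54, 5, 10, 15]
  L1: h(71,89)=(71*31+89)%997=296 h(7,20)=(7*31+20)%997=237 h(54,5)=(54*31+5)%997=682 h(10,15)=(10*31+15)%997=325 -> [296, 237, 682, 325]
  L2: h(296,237)=(296*31+237)%997=440 h(682,325)=(682*31+325)%997=530 -> [440, 530]
  L3: h(440,530)=(440*31+530)%997=212 -> [212]
  root = 212 == target 212  ** MATCH **
Candidate C: set leaf[3] = 95 -> leaves = [71, 89, 7, 95, 54, 5, 23, 15]
  L0: [71, 89, 7, 95, 54, 5, 23, 15]
  L1: h(71,89)=(71*31+89)%997=296 h(7,95)=(7*31+95)%997=312 h(54,5)=(54*31+5)%997=682 h(23,15)=(23*31+15)%997=728 -> [296, 312, 682, 728]
  L2: h(296,312)=(296*31+312)%997=515 h(682,728)=(682*31+728)%997=933 -> [515, 933]
  L3: h(515,933)=(515*31+933)%997=946 -> [946]
  root = 946 != target 212
Candidate B produces the target root.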